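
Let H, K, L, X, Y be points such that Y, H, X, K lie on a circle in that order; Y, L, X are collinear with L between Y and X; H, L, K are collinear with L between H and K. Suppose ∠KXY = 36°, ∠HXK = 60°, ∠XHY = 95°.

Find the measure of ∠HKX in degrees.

1. ∠XKY = 85°  [cyclic YHXK, opposite ∠H+∠K]
2. ∠KYX = 59°  [△YXK]
3. ∠KHX = 59°  [same arc XK]
4. ∠HKX = 61°  [△HXK]

∠HKX = 61°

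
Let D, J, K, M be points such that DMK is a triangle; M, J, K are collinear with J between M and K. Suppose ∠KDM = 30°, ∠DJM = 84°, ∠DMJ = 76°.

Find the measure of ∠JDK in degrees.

∠JDK = 10°

1. ∠DJK = 96°  [linear pair at J on MK]
2. ∠DMK = 76°  [J on ray MK]
3. ∠DKM = 74°  [△DMK]
4. ∠DKJ = 74°  [J on ray KM]
5. ∠JDK = 10°  [△DJK]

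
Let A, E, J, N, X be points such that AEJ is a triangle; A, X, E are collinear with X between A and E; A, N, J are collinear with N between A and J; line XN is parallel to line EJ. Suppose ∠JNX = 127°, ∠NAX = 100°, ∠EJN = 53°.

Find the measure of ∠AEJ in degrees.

1. ∠ANX = 53°  [linear pair at N on AJ]
2. ∠AXN = 27°  [△AXN]
3. ∠AEJ = 27°  [XN∥EJ, corresponding at X]

∠AEJ = 27°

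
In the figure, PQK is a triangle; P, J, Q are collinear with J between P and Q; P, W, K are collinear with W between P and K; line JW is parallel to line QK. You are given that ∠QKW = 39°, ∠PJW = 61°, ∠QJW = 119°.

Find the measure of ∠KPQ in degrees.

1. ∠PKQ = 39°  [W on ray KP]
2. ∠KQP = 61°  [JW∥QK, corresponding at J]
3. ∠KPQ = 80°  [△PQK]

∠KPQ = 80°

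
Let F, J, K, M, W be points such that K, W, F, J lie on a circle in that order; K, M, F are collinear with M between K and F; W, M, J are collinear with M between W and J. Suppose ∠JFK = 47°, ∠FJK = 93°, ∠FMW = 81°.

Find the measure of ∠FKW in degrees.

1. ∠JWK = 47°  [same arc KJ]
2. ∠KMW = 99°  [linear pair at M on KF]
3. ∠FKW = 34°  [△KMW]

∠FKW = 34°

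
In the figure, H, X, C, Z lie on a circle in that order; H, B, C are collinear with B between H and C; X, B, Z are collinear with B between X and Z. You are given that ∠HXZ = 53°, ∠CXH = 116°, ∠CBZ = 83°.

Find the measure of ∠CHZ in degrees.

1. ∠HCZ = 53°  [same arc HZ]
2. ∠CZH = 64°  [cyclic HXCZ, opposite ∠X+∠Z]
3. ∠CHZ = 63°  [△HCZ]

∠CHZ = 63°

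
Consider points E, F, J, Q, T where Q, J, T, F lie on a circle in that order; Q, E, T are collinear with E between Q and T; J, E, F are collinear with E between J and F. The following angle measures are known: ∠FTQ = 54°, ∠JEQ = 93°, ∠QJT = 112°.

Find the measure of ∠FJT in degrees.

1. ∠FJQ = 54°  [same arc QF]
2. ∠JET = 87°  [linear pair at E on QT]
3. ∠JQT = 33°  [△QEJ]
4. ∠JTQ = 35°  [△QJT]
5. ∠FJT = 58°  [△JET]

∠FJT = 58°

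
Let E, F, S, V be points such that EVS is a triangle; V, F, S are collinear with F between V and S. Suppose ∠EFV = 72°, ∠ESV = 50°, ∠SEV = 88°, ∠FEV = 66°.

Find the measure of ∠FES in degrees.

1. ∠EFS = 108°  [linear pair at F on VS]
2. ∠ESF = 50°  [F on ray SV]
3. ∠FES = 22°  [△EFS]

∠FES = 22°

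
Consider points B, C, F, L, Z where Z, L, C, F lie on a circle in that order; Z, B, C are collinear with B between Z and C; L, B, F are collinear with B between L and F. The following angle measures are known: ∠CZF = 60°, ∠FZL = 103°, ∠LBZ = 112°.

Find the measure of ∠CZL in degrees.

∠CZL = 43°

1. ∠CLF = 60°  [same arc CF]
2. ∠FCL = 77°  [cyclic ZLCF, opposite ∠Z+∠C]
3. ∠CFL = 43°  [△LCF]
4. ∠CZL = 43°  [same arc LC]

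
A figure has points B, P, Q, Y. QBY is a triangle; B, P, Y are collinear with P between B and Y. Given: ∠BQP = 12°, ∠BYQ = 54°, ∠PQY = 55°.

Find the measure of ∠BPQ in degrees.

1. ∠PYQ = 54°  [P on ray YB]
2. ∠QPY = 71°  [△QPY]
3. ∠BPQ = 109°  [linear pair at P on BY]

∠BPQ = 109°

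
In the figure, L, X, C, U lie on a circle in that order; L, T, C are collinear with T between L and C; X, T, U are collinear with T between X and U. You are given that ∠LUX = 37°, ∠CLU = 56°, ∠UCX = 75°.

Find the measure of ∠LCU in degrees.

∠LCU = 38°

1. ∠LTU = 87°  [△LTU]
2. ∠CXU = 56°  [same arc CU]
3. ∠CUX = 49°  [△XCU]
4. ∠CTU = 93°  [linear pair at T on LC]
5. ∠LCU = 38°  [△CTU]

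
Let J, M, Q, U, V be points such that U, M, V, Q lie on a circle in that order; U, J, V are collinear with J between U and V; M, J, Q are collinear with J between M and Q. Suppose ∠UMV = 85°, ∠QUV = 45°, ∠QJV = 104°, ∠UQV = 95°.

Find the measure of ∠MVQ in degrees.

∠MVQ = 99°

1. ∠QMV = 45°  [same arc VQ]
2. ∠QVU = 40°  [△UVQ]
3. ∠MQV = 36°  [△VJQ]
4. ∠MVQ = 99°  [△MVQ]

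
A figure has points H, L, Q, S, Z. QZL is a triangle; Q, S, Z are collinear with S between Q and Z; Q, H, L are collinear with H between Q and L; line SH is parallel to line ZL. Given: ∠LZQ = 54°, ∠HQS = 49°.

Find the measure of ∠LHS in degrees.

1. ∠HSQ = 54°  [SH∥ZL, corresponding at S]
2. ∠QHS = 77°  [△QSH]
3. ∠LHS = 103°  [linear pair at H on QL]

∠LHS = 103°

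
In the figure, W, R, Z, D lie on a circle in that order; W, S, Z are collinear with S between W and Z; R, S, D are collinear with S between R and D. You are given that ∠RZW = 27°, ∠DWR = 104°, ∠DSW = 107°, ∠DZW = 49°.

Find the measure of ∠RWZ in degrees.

∠RWZ = 58°

1. ∠DSZ = 73°  [linear pair at S on WZ]
2. ∠RDZ = 58°  [△ZSD]
3. ∠RWZ = 58°  [same arc RZ]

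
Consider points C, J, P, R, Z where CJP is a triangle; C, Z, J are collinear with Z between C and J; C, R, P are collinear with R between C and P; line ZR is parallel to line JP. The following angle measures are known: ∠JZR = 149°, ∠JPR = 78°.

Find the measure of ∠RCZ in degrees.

∠RCZ = 71°

1. ∠CZR = 31°  [linear pair at Z on CJ]
2. ∠CPJ = 78°  [R on ray PC]
3. ∠CJP = 31°  [ZR∥JP, corresponding at Z]
4. ∠JCP = 71°  [△CJP]
5. ∠RCZ = 71°  [Z on CJ, R on CP]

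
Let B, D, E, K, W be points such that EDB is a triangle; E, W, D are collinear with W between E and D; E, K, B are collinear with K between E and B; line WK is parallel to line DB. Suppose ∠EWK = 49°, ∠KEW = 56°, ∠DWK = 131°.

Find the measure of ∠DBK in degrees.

∠DBK = 75°

1. ∠EKW = 75°  [△EWK]
2. ∠BKW = 105°  [linear pair at K on EB]
3. ∠DBK = 75°  [WK∥DB, co-interior at B–K]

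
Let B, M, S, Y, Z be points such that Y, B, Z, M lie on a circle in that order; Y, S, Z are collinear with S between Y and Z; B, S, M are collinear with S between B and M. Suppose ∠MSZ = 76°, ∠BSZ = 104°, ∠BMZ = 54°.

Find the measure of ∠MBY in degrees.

1. ∠BSY = 76°  [vertical angles at S]
2. ∠BYZ = 54°  [same arc BZ]
3. ∠MBY = 50°  [△YSB]

∠MBY = 50°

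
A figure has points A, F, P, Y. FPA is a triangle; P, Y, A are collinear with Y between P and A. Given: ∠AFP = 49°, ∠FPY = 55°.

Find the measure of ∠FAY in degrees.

∠FAY = 76°

1. ∠APF = 55°  [Y on ray PA]
2. ∠FAP = 76°  [△FPA]
3. ∠FAY = 76°  [Y on ray AP]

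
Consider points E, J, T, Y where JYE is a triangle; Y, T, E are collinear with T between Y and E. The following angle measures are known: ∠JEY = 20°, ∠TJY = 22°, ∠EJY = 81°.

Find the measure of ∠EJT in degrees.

1. ∠EYJ = 79°  [△JYE]
2. ∠JET = 20°  [T on ray EY]
3. ∠JYT = 79°  [T on ray YE]
4. ∠JTY = 79°  [△JYT]
5. ∠ETJ = 101°  [linear pair at T on YE]
6. ∠EJT = 59°  [△JTE]

∠EJT = 59°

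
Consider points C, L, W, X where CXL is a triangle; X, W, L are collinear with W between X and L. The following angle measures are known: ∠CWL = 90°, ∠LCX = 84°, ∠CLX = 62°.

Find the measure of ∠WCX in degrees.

∠WCX = 56°

1. ∠CWX = 90°  [linear pair at W on XL]
2. ∠CXL = 34°  [△CXL]
3. ∠CXW = 34°  [W on ray XL]
4. ∠WCX = 56°  [△CXW]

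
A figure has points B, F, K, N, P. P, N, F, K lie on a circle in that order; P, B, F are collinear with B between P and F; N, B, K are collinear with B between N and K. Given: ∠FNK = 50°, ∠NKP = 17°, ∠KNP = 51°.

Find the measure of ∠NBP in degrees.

∠NBP = 67°

1. ∠NFP = 17°  [same arc PN]
2. ∠FBN = 113°  [△NBF]
3. ∠NBP = 67°  [linear pair at B on PF]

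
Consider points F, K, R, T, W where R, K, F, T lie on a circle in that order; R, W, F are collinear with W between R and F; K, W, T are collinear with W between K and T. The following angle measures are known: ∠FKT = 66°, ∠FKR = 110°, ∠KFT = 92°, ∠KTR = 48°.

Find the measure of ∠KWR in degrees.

∠KWR = 114°

1. ∠FTK = 22°  [△KFT]
2. ∠KRT = 88°  [cyclic RKFT, opposite ∠R+∠F]
3. ∠RKT = 44°  [△RKT]
4. ∠FRK = 22°  [same arc KF]
5. ∠KWR = 114°  [△RWK]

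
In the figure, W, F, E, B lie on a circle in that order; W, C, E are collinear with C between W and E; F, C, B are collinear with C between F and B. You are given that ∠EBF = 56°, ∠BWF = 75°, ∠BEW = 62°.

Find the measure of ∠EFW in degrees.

∠EFW = 81°

1. ∠EWF = 56°  [same arc FE]
2. ∠BEF = 105°  [cyclic WFEB, opposite ∠W+∠E]
3. ∠BFW = 62°  [same arc WB]
4. ∠FCW = 62°  [△WCF]
5. ∠BFE = 19°  [△FEB]
6. ∠ECF = 118°  [linear pair at C on WE]
7. ∠FEW = 43°  [△FCE]
8. ∠EFW = 81°  [△WFE]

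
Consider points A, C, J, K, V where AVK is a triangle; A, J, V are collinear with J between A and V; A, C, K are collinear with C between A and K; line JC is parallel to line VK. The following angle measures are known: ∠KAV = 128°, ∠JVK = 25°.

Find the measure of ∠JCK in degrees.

1. ∠AVK = 25°  [J on ray VA]
2. ∠AKV = 27°  [△AVK]
3. ∠ACJ = 27°  [JC∥VK, corresponding at C]
4. ∠JCK = 153°  [linear pair at C on AK]

∠JCK = 153°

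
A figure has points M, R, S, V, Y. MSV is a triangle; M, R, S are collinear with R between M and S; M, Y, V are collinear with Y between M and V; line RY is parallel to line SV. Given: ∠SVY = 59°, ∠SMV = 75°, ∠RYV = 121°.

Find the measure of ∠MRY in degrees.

∠MRY = 46°

1. ∠MVS = 59°  [Y on ray VM]
2. ∠MSV = 46°  [△MSV]
3. ∠MRY = 46°  [RY∥SV, corresponding at R]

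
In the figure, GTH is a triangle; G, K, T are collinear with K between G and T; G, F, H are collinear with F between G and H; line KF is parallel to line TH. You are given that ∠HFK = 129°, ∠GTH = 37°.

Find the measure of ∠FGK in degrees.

∠FGK = 92°

1. ∠GFK = 51°  [linear pair at F on GH]
2. ∠FKG = 37°  [KF∥TH, corresponding at K]
3. ∠FGK = 92°  [△GKF]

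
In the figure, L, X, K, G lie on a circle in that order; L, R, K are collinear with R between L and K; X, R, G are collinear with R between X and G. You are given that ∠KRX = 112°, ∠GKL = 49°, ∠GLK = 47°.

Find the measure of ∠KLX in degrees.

1. ∠LRX = 68°  [linear pair at R on LK]
2. ∠GXL = 49°  [same arc LG]
3. ∠KLX = 63°  [△LRX]

∠KLX = 63°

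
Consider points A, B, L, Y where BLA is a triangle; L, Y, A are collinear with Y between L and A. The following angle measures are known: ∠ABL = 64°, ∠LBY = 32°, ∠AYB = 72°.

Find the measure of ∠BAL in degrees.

∠BAL = 76°

1. ∠BYL = 108°  [linear pair at Y on LA]
2. ∠BLY = 40°  [△BLY]
3. ∠ALB = 40°  [Y on ray LA]
4. ∠BAL = 76°  [△BLA]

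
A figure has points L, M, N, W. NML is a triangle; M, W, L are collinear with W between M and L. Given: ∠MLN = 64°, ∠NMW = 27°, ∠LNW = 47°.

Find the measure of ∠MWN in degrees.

1. ∠NLW = 64°  [W on ray LM]
2. ∠LWN = 69°  [△NWL]
3. ∠MWN = 111°  [linear pair at W on ML]

∠MWN = 111°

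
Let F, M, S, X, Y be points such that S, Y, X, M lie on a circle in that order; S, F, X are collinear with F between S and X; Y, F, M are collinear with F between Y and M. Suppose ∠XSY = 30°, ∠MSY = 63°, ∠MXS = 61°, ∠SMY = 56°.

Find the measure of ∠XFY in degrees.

∠XFY = 91°

1. ∠XMY = 30°  [same arc YX]
2. ∠MXY = 117°  [cyclic SYXM, opposite ∠S+∠X]
3. ∠SXY = 56°  [same arc SY]
4. ∠MYX = 33°  [△YXM]
5. ∠XFY = 91°  [△YFX]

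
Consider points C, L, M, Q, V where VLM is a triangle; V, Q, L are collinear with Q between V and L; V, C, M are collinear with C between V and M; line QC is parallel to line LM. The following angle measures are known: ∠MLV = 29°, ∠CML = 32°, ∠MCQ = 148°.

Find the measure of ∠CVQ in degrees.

∠CVQ = 119°

1. ∠CQV = 29°  [QC∥LM, corresponding at Q]
2. ∠QCV = 32°  [linear pair at C on VM]
3. ∠CVQ = 119°  [△VQC]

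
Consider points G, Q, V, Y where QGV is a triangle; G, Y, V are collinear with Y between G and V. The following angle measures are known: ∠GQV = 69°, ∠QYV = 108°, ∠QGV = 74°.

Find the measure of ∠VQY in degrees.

1. ∠GVQ = 37°  [△QGV]
2. ∠QVY = 37°  [Y on ray VG]
3. ∠VQY = 35°  [△QYV]

∠VQY = 35°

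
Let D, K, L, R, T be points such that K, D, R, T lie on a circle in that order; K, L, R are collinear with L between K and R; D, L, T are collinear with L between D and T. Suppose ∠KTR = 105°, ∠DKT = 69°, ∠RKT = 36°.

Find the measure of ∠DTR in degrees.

1. ∠DRT = 111°  [cyclic KDRT, opposite ∠K+∠R]
2. ∠RDT = 36°  [same arc RT]
3. ∠DTR = 33°  [△DRT]

∠DTR = 33°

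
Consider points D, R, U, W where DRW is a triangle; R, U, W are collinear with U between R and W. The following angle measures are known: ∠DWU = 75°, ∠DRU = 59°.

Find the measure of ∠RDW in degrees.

1. ∠DWR = 75°  [U on ray WR]
2. ∠DRW = 59°  [U on ray RW]
3. ∠RDW = 46°  [△DRW]

∠RDW = 46°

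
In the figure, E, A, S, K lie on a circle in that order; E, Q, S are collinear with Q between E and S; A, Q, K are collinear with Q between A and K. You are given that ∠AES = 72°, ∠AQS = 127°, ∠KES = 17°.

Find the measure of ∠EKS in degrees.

∠EKS = 108°

1. ∠AKS = 72°  [same arc AS]
2. ∠EQK = 127°  [vertical angles at Q]
3. ∠KQS = 53°  [linear pair at Q on ES]
4. ∠ESK = 55°  [△SQK]
5. ∠EKS = 108°  [△ESK]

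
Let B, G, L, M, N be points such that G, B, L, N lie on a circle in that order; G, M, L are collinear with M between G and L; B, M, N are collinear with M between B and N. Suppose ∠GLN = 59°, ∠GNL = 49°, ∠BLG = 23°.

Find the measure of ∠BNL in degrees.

1. ∠GBL = 131°  [cyclic GBLN, opposite ∠B+∠N]
2. ∠BGL = 26°  [△GBL]
3. ∠BNL = 26°  [same arc BL]

∠BNL = 26°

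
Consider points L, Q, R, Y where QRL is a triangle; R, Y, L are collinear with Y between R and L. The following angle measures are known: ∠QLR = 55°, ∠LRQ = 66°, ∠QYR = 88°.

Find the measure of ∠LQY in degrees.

1. ∠QLY = 55°  [Y on ray LR]
2. ∠LYQ = 92°  [linear pair at Y on RL]
3. ∠LQY = 33°  [△QYL]

∠LQY = 33°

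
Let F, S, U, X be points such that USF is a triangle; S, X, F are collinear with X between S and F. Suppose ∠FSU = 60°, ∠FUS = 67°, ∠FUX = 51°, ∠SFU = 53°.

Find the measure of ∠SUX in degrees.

∠SUX = 16°

1. ∠USX = 60°  [X on ray SF]
2. ∠UFX = 53°  [X on ray FS]
3. ∠FXU = 76°  [△UXF]
4. ∠SXU = 104°  [linear pair at X on SF]
5. ∠SUX = 16°  [△USX]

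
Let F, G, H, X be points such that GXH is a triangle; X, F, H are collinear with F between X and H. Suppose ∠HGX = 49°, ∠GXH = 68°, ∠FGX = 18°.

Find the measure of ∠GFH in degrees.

∠GFH = 86°

1. ∠FXG = 68°  [F on ray XH]
2. ∠GFX = 94°  [△GXF]
3. ∠GFH = 86°  [linear pair at F on XH]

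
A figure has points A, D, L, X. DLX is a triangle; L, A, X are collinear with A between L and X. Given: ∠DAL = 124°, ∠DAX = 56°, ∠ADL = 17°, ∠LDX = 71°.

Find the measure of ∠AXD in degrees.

∠AXD = 70°

1. ∠ALD = 39°  [△DLA]
2. ∠DLX = 39°  [A on ray LX]
3. ∠DXL = 70°  [△DLX]
4. ∠AXD = 70°  [A on ray XL]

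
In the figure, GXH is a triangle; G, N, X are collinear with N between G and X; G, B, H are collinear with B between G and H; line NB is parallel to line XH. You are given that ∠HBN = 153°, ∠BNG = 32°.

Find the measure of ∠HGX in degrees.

∠HGX = 121°

1. ∠GBN = 27°  [linear pair at B on GH]
2. ∠BGN = 121°  [△GNB]
3. ∠HGX = 121°  [N on GX, B on GH]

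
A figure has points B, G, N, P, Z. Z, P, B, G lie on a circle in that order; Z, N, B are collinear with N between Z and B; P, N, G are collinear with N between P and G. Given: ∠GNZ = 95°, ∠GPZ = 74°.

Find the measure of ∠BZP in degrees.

1. ∠BNP = 95°  [vertical angles at N]
2. ∠PNZ = 85°  [linear pair at N on ZB]
3. ∠BZP = 21°  [△ZNP]

∠BZP = 21°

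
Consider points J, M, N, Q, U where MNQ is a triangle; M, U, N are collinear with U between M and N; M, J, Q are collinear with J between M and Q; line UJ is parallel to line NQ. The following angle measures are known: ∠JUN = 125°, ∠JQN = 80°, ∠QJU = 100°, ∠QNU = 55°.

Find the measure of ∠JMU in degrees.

∠JMU = 45°

1. ∠JUM = 55°  [linear pair at U on MN]
2. ∠MJU = 80°  [linear pair at J on MQ]
3. ∠JMU = 45°  [△MUJ]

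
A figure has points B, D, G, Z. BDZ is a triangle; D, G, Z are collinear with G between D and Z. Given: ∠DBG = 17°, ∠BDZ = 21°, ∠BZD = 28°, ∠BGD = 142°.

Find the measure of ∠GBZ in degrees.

∠GBZ = 114°

1. ∠BZG = 28°  [G on ray ZD]
2. ∠BGZ = 38°  [linear pair at G on DZ]
3. ∠GBZ = 114°  [△BGZ]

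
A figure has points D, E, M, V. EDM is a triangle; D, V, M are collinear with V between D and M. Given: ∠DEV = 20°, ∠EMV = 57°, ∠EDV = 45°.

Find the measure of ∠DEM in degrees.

1. ∠DME = 57°  [V on ray MD]
2. ∠EDM = 45°  [V on ray DM]
3. ∠DEM = 78°  [△EDM]

∠DEM = 78°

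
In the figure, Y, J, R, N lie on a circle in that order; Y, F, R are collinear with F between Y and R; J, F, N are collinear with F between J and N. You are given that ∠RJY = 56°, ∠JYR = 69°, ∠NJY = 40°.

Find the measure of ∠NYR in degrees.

∠NYR = 16°

1. ∠RNY = 124°  [cyclic YJRN, opposite ∠J+∠N]
2. ∠NRY = 40°  [same arc YN]
3. ∠NYR = 16°  [△YRN]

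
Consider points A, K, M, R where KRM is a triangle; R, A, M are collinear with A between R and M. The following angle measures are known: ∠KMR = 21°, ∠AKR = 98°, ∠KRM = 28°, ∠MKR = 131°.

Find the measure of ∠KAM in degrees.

1. ∠ARK = 28°  [A on ray RM]
2. ∠KAR = 54°  [△KRA]
3. ∠KAM = 126°  [linear pair at A on RM]

∠KAM = 126°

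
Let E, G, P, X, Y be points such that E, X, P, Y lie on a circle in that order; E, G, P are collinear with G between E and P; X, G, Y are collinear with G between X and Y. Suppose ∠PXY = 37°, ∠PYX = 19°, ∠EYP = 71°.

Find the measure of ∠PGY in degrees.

1. ∠PEY = 37°  [same arc PY]
2. ∠EPY = 72°  [△EPY]
3. ∠PGY = 89°  [△PGY]

∠PGY = 89°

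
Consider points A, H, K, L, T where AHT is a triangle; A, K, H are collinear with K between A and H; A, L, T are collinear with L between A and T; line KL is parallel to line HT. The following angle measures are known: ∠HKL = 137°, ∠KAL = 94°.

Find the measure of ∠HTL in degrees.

∠HTL = 43°

1. ∠AKL = 43°  [linear pair at K on AH]
2. ∠ALK = 43°  [△AKL]
3. ∠KLT = 137°  [linear pair at L on AT]
4. ∠HTL = 43°  [KL∥HT, co-interior at T–L]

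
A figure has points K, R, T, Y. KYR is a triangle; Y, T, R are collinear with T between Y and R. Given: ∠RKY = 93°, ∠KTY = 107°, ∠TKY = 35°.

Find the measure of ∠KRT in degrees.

1. ∠KYT = 38°  [△KYT]
2. ∠KYR = 38°  [T on ray YR]
3. ∠KRY = 49°  [△KYR]
4. ∠KRT = 49°  [T on ray RY]

∠KRT = 49°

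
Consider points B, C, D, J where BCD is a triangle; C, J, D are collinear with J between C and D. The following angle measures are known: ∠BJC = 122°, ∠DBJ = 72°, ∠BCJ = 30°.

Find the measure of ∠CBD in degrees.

∠CBD = 100°

1. ∠BJD = 58°  [linear pair at J on CD]
2. ∠BDJ = 50°  [△BJD]
3. ∠BCD = 30°  [J on ray CD]
4. ∠BDC = 50°  [J on ray DC]
5. ∠CBD = 100°  [△BCD]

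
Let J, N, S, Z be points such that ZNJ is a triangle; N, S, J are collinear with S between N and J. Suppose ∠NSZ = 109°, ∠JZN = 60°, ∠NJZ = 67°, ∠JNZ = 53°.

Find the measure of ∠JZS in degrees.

1. ∠JSZ = 71°  [linear pair at S on NJ]
2. ∠SJZ = 67°  [S on ray JN]
3. ∠JZS = 42°  [△ZSJ]

∠JZS = 42°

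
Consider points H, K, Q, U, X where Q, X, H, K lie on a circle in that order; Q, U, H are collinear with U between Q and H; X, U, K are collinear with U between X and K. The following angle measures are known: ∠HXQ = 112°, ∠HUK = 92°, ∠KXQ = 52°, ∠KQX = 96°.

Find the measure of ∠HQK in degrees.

∠HQK = 60°

1. ∠HKQ = 68°  [cyclic QXHK, opposite ∠X+∠K]
2. ∠KHQ = 52°  [same arc QK]
3. ∠HQK = 60°  [△QHK]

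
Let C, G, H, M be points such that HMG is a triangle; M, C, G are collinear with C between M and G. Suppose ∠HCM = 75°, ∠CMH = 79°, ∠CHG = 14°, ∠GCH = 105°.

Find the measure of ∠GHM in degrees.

∠GHM = 40°

1. ∠GMH = 79°  [C on ray MG]
2. ∠CGH = 61°  [△HCG]
3. ∠HGM = 61°  [C on ray GM]
4. ∠GHM = 40°  [△HMG]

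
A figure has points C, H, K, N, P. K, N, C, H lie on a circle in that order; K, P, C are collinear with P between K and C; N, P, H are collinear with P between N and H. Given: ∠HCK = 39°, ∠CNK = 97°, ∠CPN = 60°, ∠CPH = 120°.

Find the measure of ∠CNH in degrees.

∠CNH = 58°

1. ∠CHK = 83°  [cyclic KNCH, opposite ∠N+∠H]
2. ∠CKH = 58°  [△KCH]
3. ∠CNH = 58°  [same arc CH]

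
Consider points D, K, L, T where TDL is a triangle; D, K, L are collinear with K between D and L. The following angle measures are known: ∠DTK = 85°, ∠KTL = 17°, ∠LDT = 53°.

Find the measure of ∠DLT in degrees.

∠DLT = 25°

1. ∠KDT = 53°  [K on ray DL]
2. ∠DKT = 42°  [△TDK]
3. ∠LKT = 138°  [linear pair at K on DL]
4. ∠KLT = 25°  [△TKL]
5. ∠DLT = 25°  [K on ray LD]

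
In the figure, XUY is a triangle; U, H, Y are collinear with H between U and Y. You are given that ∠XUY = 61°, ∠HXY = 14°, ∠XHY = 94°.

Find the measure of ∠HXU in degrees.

∠HXU = 33°

1. ∠HUX = 61°  [H on ray UY]
2. ∠UHX = 86°  [linear pair at H on UY]
3. ∠HXU = 33°  [△XUH]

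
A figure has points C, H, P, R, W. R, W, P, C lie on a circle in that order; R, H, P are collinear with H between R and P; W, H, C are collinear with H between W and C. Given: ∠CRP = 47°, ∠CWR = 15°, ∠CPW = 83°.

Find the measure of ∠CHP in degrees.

1. ∠CWP = 47°  [same arc PC]
2. ∠CPR = 15°  [same arc RC]
3. ∠PCW = 50°  [△WPC]
4. ∠CHP = 115°  [△PHC]

∠CHP = 115°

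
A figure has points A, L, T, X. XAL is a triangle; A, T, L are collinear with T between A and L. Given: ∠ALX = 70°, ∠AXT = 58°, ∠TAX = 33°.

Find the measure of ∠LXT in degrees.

∠LXT = 19°

1. ∠TLX = 70°  [T on ray LA]
2. ∠ATX = 89°  [△XAT]
3. ∠LTX = 91°  [linear pair at T on AL]
4. ∠LXT = 19°  [△XTL]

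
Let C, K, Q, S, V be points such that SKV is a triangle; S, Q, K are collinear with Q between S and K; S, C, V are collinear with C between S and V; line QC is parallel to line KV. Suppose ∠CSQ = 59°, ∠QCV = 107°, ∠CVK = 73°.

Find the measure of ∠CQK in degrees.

∠CQK = 132°

1. ∠QCS = 73°  [linear pair at C on SV]
2. ∠CQS = 48°  [△SQC]
3. ∠CQK = 132°  [linear pair at Q on SK]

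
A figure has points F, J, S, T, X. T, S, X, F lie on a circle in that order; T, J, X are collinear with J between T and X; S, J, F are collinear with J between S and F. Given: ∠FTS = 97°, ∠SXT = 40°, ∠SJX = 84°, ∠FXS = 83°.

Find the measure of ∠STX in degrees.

∠STX = 41°

1. ∠SFT = 40°  [same arc TS]
2. ∠SJT = 96°  [linear pair at J on TX]
3. ∠FST = 43°  [△TSF]
4. ∠STX = 41°  [△TJS]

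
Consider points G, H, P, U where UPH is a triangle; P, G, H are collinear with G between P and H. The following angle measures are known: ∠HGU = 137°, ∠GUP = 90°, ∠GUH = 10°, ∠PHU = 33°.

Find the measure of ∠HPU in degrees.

∠HPU = 47°

1. ∠PGU = 43°  [linear pair at G on PH]
2. ∠GPU = 47°  [△UPG]
3. ∠HPU = 47°  [G on ray PH]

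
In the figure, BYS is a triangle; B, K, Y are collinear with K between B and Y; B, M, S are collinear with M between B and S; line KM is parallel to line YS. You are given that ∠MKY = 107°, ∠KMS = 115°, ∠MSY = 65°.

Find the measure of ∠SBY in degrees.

1. ∠BKM = 73°  [linear pair at K on BY]
2. ∠BSY = 65°  [M on ray SB]
3. ∠BYS = 73°  [KM∥YS, corresponding at K]
4. ∠SBY = 42°  [△BYS]

∠SBY = 42°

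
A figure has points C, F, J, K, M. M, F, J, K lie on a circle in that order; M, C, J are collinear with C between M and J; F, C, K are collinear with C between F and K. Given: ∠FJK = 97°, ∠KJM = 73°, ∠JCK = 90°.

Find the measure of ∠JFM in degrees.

1. ∠FMK = 83°  [cyclic MFJK, opposite ∠M+∠J]
2. ∠KFM = 73°  [same arc MK]
3. ∠FCM = 90°  [vertical angles at C]
4. ∠FKM = 24°  [△MFK]
5. ∠FMJ = 17°  [△MCF]
6. ∠FJM = 24°  [same arc MF]
7. ∠JFM = 139°  [△MFJ]

∠JFM = 139°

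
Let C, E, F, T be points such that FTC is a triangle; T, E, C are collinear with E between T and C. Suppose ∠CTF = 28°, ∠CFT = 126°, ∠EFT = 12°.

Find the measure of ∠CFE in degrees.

1. ∠FCT = 26°  [△FTC]
2. ∠ETF = 28°  [E on ray TC]
3. ∠FET = 140°  [△FTE]
4. ∠ECF = 26°  [E on ray CT]
5. ∠CEF = 40°  [linear pair at E on TC]
6. ∠CFE = 114°  [△FEC]

∠CFE = 114°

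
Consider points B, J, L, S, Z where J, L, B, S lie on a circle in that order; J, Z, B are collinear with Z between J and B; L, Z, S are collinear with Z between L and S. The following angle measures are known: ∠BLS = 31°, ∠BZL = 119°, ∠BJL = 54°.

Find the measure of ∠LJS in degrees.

∠LJS = 85°

1. ∠BJS = 31°  [same arc BS]
2. ∠JZS = 119°  [vertical angles at Z]
3. ∠JZL = 61°  [linear pair at Z on JB]
4. ∠JLS = 65°  [△JZL]
5. ∠JSL = 30°  [△JZS]
6. ∠LJS = 85°  [△JLS]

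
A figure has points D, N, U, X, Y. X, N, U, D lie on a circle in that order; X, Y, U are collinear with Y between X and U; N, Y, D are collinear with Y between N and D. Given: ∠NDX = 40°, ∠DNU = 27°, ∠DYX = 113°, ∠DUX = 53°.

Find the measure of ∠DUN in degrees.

1. ∠DYU = 67°  [linear pair at Y on XU]
2. ∠NDU = 60°  [△UYD]
3. ∠DUN = 93°  [△NUD]

∠DUN = 93°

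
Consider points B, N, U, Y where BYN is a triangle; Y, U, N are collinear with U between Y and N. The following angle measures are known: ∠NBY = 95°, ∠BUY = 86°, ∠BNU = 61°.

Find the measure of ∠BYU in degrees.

1. ∠BNY = 61°  [U on ray NY]
2. ∠BYN = 24°  [△BYN]
3. ∠BYU = 24°  [U on ray YN]

∠BYU = 24°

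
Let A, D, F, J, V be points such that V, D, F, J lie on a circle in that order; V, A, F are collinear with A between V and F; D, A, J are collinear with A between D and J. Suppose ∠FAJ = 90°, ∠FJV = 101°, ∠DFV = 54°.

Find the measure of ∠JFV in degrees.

∠JFV = 43°

1. ∠DAV = 90°  [vertical angles at A]
2. ∠FDV = 79°  [cyclic VDFJ, opposite ∠D+∠J]
3. ∠DVF = 47°  [△VDF]
4. ∠JDV = 43°  [△VAD]
5. ∠JFV = 43°  [same arc VJ]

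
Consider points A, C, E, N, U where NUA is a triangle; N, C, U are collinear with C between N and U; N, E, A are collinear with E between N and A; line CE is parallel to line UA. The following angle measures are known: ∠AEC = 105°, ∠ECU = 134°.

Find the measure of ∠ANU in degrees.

1. ∠CEN = 75°  [linear pair at E on NA]
2. ∠ECN = 46°  [linear pair at C on NU]
3. ∠CNE = 59°  [△NCE]
4. ∠ANU = 59°  [C on NU, E on NA]

∠ANU = 59°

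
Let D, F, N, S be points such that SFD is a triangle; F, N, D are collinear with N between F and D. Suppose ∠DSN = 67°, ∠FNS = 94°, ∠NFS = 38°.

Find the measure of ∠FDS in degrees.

1. ∠DNS = 86°  [linear pair at N on FD]
2. ∠NDS = 27°  [△SND]
3. ∠FDS = 27°  [N on ray DF]

∠FDS = 27°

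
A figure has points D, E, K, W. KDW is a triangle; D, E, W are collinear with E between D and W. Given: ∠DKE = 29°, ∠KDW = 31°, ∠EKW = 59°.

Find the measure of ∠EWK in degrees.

∠EWK = 61°

1. ∠EDK = 31°  [E on ray DW]
2. ∠DEK = 120°  [△KDE]
3. ∠KEW = 60°  [linear pair at E on DW]
4. ∠EWK = 61°  [△KEW]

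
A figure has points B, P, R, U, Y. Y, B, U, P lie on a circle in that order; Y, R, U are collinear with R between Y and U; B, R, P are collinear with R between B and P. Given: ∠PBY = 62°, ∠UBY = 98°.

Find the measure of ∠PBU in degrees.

1. ∠PUY = 62°  [same arc YP]
2. ∠UPY = 82°  [cyclic YBUP, opposite ∠B+∠P]
3. ∠PYU = 36°  [△YUP]
4. ∠PBU = 36°  [same arc UP]

∠PBU = 36°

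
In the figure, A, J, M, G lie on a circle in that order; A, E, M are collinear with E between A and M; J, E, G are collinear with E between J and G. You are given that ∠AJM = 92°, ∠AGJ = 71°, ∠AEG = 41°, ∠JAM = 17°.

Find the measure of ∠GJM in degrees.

1. ∠AMJ = 71°  [△AJM]
2. ∠JEM = 41°  [vertical angles at E]
3. ∠GJM = 68°  [△JEM]

∠GJM = 68°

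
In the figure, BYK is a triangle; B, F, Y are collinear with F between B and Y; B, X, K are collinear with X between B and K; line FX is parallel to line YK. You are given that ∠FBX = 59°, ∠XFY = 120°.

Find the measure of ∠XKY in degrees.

∠XKY = 61°

1. ∠BFX = 60°  [linear pair at F on BY]
2. ∠BXF = 61°  [△BFX]
3. ∠FXK = 119°  [linear pair at X on BK]
4. ∠XKY = 61°  [FX∥YK, co-interior at K–X]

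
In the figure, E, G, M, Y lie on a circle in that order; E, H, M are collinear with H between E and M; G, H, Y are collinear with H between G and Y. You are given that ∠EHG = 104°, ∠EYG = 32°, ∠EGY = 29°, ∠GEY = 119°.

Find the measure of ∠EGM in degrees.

1. ∠GEM = 47°  [△EHG]
2. ∠EMG = 32°  [same arc EG]
3. ∠EGM = 101°  [△EGM]

∠EGM = 101°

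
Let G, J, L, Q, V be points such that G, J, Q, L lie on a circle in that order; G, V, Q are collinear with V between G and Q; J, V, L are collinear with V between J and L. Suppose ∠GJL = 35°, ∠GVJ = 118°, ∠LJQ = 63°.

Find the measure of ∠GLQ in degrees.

1. ∠GQL = 35°  [same arc GL]
2. ∠LGQ = 63°  [same arc QL]
3. ∠GLQ = 82°  [△GQL]

∠GLQ = 82°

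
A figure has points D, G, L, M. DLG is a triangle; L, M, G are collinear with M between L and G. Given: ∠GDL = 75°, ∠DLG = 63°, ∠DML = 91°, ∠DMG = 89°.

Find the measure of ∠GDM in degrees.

1. ∠DGL = 42°  [△DLG]
2. ∠DGM = 42°  [M on ray GL]
3. ∠GDM = 49°  [△DMG]

∠GDM = 49°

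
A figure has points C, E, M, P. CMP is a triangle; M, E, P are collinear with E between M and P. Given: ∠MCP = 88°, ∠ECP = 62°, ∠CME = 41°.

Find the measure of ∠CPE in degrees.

1. ∠CMP = 41°  [E on ray MP]
2. ∠CPM = 51°  [△CMP]
3. ∠CPE = 51°  [E on ray PM]

∠CPE = 51°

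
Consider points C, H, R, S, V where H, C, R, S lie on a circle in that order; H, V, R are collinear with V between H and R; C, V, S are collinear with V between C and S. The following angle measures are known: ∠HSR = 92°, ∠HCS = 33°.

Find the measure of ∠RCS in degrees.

1. ∠HRS = 33°  [same arc HS]
2. ∠RHS = 55°  [△HRS]
3. ∠RCS = 55°  [same arc RS]

∠RCS = 55°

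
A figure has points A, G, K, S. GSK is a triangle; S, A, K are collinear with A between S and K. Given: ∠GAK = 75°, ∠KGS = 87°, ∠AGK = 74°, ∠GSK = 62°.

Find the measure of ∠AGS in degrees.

1. ∠GAS = 105°  [linear pair at A on SK]
2. ∠ASG = 62°  [A on ray SK]
3. ∠AGS = 13°  [△GSA]

∠AGS = 13°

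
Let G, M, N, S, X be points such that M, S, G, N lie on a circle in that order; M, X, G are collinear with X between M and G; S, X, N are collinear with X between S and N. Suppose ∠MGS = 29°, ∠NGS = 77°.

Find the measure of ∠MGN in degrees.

∠MGN = 48°

1. ∠MNS = 29°  [same arc MS]
2. ∠NMS = 103°  [cyclic MSGN, opposite ∠M+∠G]
3. ∠MSN = 48°  [△MSN]
4. ∠MGN = 48°  [same arc MN]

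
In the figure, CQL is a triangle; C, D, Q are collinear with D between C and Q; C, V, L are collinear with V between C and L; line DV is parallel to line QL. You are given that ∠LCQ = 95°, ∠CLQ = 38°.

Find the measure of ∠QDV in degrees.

∠QDV = 133°

1. ∠CQL = 47°  [△CQL]
2. ∠CDV = 47°  [DV∥QL, corresponding at D]
3. ∠QDV = 133°  [linear pair at D on CQ]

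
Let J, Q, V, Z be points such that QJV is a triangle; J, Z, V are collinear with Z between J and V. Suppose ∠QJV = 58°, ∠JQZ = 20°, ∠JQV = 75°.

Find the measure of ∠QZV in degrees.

∠QZV = 78°

1. ∠QJZ = 58°  [Z on ray JV]
2. ∠JZQ = 102°  [△QJZ]
3. ∠QZV = 78°  [linear pair at Z on JV]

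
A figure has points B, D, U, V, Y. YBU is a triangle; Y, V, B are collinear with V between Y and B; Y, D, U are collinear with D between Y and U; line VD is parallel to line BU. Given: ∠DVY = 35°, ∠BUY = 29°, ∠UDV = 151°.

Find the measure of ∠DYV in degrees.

1. ∠UBY = 35°  [VD∥BU, corresponding at V]
2. ∠BYU = 116°  [△YBU]
3. ∠DYV = 116°  [V on YB, D on YU]

∠DYV = 116°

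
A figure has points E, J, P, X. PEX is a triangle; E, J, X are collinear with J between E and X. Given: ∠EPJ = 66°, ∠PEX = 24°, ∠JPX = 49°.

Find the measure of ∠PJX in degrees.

1. ∠JEP = 24°  [J on ray EX]
2. ∠EJP = 90°  [△PEJ]
3. ∠PJX = 90°  [linear pair at J on EX]

∠PJX = 90°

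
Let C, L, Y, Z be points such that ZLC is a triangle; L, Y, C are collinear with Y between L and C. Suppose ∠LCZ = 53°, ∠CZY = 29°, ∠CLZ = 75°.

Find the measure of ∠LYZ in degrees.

1. ∠YCZ = 53°  [Y on ray CL]
2. ∠CYZ = 98°  [△ZYC]
3. ∠LYZ = 82°  [linear pair at Y on LC]

∠LYZ = 82°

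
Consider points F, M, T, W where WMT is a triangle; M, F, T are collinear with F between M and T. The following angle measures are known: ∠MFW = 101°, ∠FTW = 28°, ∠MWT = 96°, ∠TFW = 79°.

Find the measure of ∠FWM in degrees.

1. ∠MTW = 28°  [F on ray TM]
2. ∠TMW = 56°  [△WMT]
3. ∠FMW = 56°  [F on ray MT]
4. ∠FWM = 23°  [△WMF]

∠FWM = 23°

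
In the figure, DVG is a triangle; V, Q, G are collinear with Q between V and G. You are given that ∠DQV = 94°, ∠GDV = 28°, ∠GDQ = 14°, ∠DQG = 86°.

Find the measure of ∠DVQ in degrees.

1. ∠DGQ = 80°  [△DQG]
2. ∠DGV = 80°  [Q on ray GV]
3. ∠DVG = 72°  [△DVG]
4. ∠DVQ = 72°  [Q on ray VG]

∠DVQ = 72°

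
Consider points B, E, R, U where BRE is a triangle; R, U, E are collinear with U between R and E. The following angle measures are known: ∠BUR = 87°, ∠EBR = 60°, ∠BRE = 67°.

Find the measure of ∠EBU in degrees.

∠EBU = 34°

1. ∠BUE = 93°  [linear pair at U on RE]
2. ∠BER = 53°  [△BRE]
3. ∠BEU = 53°  [U on ray ER]
4. ∠EBU = 34°  [△BUE]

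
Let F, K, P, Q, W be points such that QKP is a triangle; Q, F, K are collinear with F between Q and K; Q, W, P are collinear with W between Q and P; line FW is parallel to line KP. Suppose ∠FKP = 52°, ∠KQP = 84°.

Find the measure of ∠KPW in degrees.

∠KPW = 44°

1. ∠PKQ = 52°  [F on ray KQ]
2. ∠KPQ = 44°  [△QKP]
3. ∠KPW = 44°  [W on ray PQ]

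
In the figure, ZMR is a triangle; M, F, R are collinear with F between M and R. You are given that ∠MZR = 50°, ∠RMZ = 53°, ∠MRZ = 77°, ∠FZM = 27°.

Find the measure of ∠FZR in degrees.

∠FZR = 23°

1. ∠FMZ = 53°  [F on ray MR]
2. ∠FRZ = 77°  [F on ray RM]
3. ∠MFZ = 100°  [△ZMF]
4. ∠RFZ = 80°  [linear pair at F on MR]
5. ∠FZR = 23°  [△ZFR]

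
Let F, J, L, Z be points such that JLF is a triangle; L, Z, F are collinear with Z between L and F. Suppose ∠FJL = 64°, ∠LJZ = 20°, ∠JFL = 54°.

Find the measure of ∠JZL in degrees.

1. ∠FLJ = 62°  [△JLF]
2. ∠JLZ = 62°  [Z on ray LF]
3. ∠JZL = 98°  [△JLZ]

∠JZL = 98°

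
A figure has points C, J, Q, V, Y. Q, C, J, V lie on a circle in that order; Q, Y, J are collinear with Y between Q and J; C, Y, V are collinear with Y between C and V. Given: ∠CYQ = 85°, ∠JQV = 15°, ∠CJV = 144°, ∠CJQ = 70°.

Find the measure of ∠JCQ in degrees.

∠JCQ = 89°

1. ∠JCV = 15°  [same arc JV]
2. ∠CVJ = 21°  [△CJV]
3. ∠CQJ = 21°  [same arc CJ]
4. ∠JCQ = 89°  [△QCJ]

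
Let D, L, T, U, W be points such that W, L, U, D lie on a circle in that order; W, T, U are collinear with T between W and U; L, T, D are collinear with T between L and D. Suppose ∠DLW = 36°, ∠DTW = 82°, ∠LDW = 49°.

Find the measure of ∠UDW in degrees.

1. ∠DUW = 36°  [same arc WD]
2. ∠DWU = 49°  [△WTD]
3. ∠UDW = 95°  [△WUD]

∠UDW = 95°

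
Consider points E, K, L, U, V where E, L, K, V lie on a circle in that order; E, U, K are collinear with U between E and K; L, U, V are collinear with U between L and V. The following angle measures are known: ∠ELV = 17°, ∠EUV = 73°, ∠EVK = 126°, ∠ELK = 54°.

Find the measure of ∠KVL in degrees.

1. ∠EKV = 17°  [same arc EV]
2. ∠KUV = 107°  [linear pair at U on EK]
3. ∠KVL = 56°  [△KUV]

∠KVL = 56°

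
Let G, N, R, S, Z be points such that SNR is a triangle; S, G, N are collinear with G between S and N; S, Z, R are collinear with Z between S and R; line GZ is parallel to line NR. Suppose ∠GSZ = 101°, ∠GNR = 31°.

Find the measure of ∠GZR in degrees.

1. ∠NSR = 101°  [G on SN, Z on SR]
2. ∠RNS = 31°  [G on ray NS]
3. ∠NRS = 48°  [△SNR]
4. ∠GZS = 48°  [GZ∥NR, corresponding at Z]
5. ∠GZR = 132°  [linear pair at Z on SR]

∠GZR = 132°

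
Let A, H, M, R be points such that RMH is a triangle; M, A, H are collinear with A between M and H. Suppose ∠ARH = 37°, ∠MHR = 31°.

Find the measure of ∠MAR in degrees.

∠MAR = 68°

1. ∠AHR = 31°  [A on ray HM]
2. ∠HAR = 112°  [△RAH]
3. ∠MAR = 68°  [linear pair at A on MH]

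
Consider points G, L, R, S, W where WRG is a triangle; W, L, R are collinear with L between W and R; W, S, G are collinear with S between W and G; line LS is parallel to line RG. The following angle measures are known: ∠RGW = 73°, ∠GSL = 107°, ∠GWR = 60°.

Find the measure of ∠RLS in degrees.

1. ∠GRW = 47°  [△WRG]
2. ∠SLW = 47°  [LS∥RG, corresponding at L]
3. ∠RLS = 133°  [linear pair at L on WR]

∠RLS = 133°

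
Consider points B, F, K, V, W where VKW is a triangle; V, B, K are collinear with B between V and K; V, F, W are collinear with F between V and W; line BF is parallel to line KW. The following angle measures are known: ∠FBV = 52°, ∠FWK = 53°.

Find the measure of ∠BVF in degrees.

∠BVF = 75°

1. ∠VKW = 52°  [BF∥KW, corresponding at B]
2. ∠KWV = 53°  [F on ray WV]
3. ∠KVW = 75°  [△VKW]
4. ∠BVF = 75°  [B on VK, F on VW]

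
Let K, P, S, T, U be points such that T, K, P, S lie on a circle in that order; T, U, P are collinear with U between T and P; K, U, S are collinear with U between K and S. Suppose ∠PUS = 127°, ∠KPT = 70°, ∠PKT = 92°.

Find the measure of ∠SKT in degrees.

∠SKT = 35°

1. ∠KUT = 127°  [vertical angles at U]
2. ∠KTP = 18°  [△TKP]
3. ∠SKT = 35°  [△TUK]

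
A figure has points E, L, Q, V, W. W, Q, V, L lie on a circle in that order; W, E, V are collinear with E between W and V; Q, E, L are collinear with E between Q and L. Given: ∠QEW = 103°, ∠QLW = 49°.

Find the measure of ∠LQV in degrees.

∠LQV = 54°

1. ∠QEV = 77°  [linear pair at E on WV]
2. ∠QVW = 49°  [same arc WQ]
3. ∠LQV = 54°  [△QEV]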